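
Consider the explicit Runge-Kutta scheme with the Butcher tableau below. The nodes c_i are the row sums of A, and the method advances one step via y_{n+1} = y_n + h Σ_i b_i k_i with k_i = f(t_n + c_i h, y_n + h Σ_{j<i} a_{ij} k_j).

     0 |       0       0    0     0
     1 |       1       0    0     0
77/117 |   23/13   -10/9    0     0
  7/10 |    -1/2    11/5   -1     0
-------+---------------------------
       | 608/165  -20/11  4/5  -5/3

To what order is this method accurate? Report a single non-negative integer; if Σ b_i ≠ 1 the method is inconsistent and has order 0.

b = (608/165, -20/11, 4/5, -5/3)
c = (0, 1, 77/117, 7/10)
Ac = (0, 0, -10/9, 902/585)
Σ b_i: 608/165·1 + (-20/11)·1 + 4/5·1 + (-5/3)·1 = 1 ✓
b·c: (-20/11)·1 + 4/5·77/117 + (-5/3)·7/10 = -31639/12870 ≠ 1/2 ⇒ order 1.

1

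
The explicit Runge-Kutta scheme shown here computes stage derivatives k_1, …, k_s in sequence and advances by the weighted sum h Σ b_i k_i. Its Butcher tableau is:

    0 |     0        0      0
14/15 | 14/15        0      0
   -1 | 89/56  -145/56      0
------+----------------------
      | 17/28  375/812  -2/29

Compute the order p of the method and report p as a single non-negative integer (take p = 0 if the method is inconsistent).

b = (17/28, 375/812, -2/29)
c = (0, 14/15, -1)
Ac = (0, 0, -29/12)
Σ b_i: 17/28·1 + 375/812·1 + (-2/29)·1 = 1 ✓
b·c: 375/812·14/15 + (-2/29)·(-1) = 1/2 ✓
b·c²: 375/812·196/225 + (-2/29)·1 = 1/3 ✓
b·Ac: (-2/29)·(-29/12) = 1/6 ✓; 3 stages ⇒ order 3.

3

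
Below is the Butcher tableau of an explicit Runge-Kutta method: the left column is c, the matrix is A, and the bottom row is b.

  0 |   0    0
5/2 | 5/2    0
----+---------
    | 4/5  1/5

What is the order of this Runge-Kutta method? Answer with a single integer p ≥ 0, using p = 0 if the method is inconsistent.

2

b = (4/5, 1/5)
c = (0, 5/2)
Σ b_i: 4/5·1 + 1/5·1 = 1 ✓
b·c: 1/5·5/2 = 1/2 ✓; 2 stages ⇒ order 2.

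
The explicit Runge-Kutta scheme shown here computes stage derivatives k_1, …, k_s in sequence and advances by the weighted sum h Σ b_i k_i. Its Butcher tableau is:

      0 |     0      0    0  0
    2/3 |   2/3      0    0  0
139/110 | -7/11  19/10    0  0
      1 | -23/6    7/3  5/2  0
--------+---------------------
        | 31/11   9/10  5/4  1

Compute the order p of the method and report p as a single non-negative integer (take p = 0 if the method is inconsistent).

0

b = (31/11, 9/10, 5/4, 1)
c = (0, 2/3, 139/110, 1)
Ac = (0, 0, 19/15, 1867/396)
Σ b_i: 31/11·1 + 9/10·1 + 5/4·1 + 1·1 = 1313/220 ≠ 1 ⇒ order 0.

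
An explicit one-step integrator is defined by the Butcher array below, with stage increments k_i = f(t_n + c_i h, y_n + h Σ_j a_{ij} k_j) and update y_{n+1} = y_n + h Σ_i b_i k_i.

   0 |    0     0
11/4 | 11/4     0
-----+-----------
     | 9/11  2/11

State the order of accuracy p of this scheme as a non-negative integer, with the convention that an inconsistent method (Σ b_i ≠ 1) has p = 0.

b = (9/11, 2/11)
c = (0, 11/4)
Σ b_i: 9/11·1 + 2/11·1 = 1 ✓
b·c: 2/11·11/4 = 1/2 ✓; 2 stages ⇒ order 2.

2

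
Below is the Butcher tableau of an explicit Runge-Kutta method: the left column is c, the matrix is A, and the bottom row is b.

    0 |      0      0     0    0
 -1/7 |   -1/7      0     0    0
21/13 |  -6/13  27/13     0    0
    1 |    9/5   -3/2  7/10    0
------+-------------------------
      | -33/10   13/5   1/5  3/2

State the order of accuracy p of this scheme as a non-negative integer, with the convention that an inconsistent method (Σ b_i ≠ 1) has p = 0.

b = (-33/10, 13/5, 1/5, 3/2)
c = (0, -1/7, 21/13, 1)
Ac = (0, 0, -27/91, 612/455)
Σ b_i: (-33/10)·1 + 13/5·1 + 1/5·1 + 3/2·1 = 1 ✓
b·c: 13/5·(-1/7) + 1/5·21/13 + 3/2·1 = 1321/910 ≠ 1/2 ⇒ order 1.

1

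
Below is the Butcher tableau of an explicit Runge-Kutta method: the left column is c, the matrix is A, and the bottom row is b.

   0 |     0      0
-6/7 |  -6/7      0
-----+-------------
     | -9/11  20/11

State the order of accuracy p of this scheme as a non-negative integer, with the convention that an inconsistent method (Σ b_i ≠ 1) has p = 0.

1

b = (-9/11, 20/11)
c = (0, -6/7)
Σ b_i: (-9/11)·1 + 20/11·1 = 1 ✓
b·c: 20/11·(-6/7) = -120/77 ≠ 1/2 ⇒ order 1.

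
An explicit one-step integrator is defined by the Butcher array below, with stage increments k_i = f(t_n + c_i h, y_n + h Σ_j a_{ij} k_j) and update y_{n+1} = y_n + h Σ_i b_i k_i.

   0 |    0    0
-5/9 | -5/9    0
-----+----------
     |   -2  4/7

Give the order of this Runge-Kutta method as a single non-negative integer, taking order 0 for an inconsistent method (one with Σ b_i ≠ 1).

0

b = (-2, 4/7)
c = (0, -5/9)
Σ b_i: (-2)·1 + 4/7·1 = -10/7 ≠ 1 ⇒ order 0.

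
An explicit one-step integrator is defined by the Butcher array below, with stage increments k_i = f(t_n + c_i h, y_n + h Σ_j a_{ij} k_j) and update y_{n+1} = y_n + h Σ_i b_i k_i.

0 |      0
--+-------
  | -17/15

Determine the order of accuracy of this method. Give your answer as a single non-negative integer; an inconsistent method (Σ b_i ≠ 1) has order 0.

0

b = (-17/15)
c = (0)
Σ b_i: (-17/15)·1 = -17/15 ≠ 1 ⇒ order 0.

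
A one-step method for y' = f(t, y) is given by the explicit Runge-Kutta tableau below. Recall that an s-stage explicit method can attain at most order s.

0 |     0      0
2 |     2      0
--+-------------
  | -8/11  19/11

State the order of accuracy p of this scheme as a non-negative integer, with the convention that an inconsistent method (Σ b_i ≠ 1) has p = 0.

b = (-8/11, 19/11)
c = (0, 2)
Σ b_i: (-8/11)·1 + 19/11·1 = 1 ✓
b·c: 19/11·2 = 38/11 ≠ 1/2 ⇒ order 1.

1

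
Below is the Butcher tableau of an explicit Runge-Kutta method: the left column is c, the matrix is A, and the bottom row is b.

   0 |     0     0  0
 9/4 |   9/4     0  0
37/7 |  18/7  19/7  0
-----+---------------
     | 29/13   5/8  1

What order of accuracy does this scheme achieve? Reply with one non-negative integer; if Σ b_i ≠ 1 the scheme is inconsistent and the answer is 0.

b = (29/13, 5/8, 1)
c = (0, 9/4, 37/7)
Ac = (0, 0, 171/28)
Σ b_i: 29/13·1 + 5/8·1 + 1·1 = 401/104 ≠ 1 ⇒ order 0.

0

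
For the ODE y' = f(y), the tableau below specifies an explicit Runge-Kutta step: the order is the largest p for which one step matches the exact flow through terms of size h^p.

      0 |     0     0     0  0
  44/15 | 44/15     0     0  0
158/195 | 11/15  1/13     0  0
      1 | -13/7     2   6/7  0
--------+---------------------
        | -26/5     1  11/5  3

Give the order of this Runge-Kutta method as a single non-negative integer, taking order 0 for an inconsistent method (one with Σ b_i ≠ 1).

1

b = (-26/5, 1, 11/5, 3)
c = (0, 44/15, 158/195, 1)
Ac = (0, 0, 44/195, 8956/1365)
Σ b_i: (-26/5)·1 + 1·1 + 11/5·1 + 3·1 = 1 ✓
b·c: 1·44/15 + 11/5·158/195 + 3·1 = 7523/975 ≠ 1/2 ⇒ order 1.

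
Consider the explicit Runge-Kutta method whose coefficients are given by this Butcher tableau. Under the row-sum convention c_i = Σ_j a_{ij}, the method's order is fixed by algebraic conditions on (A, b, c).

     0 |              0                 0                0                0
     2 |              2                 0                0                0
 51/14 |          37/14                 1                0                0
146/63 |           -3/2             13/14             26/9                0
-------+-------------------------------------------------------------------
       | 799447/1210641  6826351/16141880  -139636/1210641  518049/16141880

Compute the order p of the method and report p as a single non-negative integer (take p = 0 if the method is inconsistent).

3

b = (799447/1210641, 6826351/16141880, -139636/1210641, 518049/16141880)
c = (0, 2, 51/14, 146/63)
Ac = (0, 0, 2, 260/21)
Σ b_i: 799447/1210641·1 + 6826351/16141880·1 + (-139636/1210641)·1 + 518049/16141880·1 = 1 ✓
b·c: 6826351/16141880·2 + (-139636/1210641)·51/14 + 518049/16141880·146/63 = 1/2 ✓
b·c²: 6826351/16141880·4 + (-139636/1210641)·2601/196 + 518049/16141880·21316/3969 = 1/3 ✓
b·Ac: (-139636/1210641)·2 + 518049/16141880·260/21 = 1/6 ✓
b·c³: 6826351/16141880·8 + (-139636/1210641)·132651/2744 + 518049/16141880·3112136/250047 = -1914751645/1067785362 ≠ 1/4 ⇒ order 3.
b·(c∘Ac): (-139636/1210641)·51/7 + 518049/16141880·37960/1323 = 227397/2824829 ≠ 1/8
b·Ac²: (-139636/1210641)·4 + 518049/16141880·4121/98 = 602163901/677958960 ≠ 1/12
b·A²c: 518049/16141880·52/9 = 748293/4035470 ≠ 1/24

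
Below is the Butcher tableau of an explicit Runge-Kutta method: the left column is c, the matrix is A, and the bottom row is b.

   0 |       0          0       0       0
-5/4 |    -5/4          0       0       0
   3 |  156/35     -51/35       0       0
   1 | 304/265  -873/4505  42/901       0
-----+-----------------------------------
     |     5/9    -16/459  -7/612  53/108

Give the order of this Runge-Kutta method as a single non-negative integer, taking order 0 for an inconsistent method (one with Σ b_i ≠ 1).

b = (5/9, -16/459, -7/612, 53/108)
c = (0, -5/4, 3, 1)
Ac = (0, 0, 51/28, 81/212)
Σ b_i: 5/9·1 + (-16/459)·1 + (-7/612)·1 + 53/108·1 = 1 ✓
b·c: (-16/459)·(-5/4) + (-7/612)·3 + 53/108·1 = 1/2 ✓
b·c²: (-16/459)·25/16 + (-7/612)·9 + 53/108·1 = 1/3 ✓
b·Ac: (-7/612)·51/28 + 53/108·81/212 = 1/6 ✓
b·c³: (-16/459)·(-125/64) + (-7/612)·27 + 53/108·1 = 1/4 ✓
b·(c∘Ac): (-7/612)·153/28 + 53/108·81/212 = 1/8 ✓
b·Ac²: (-7/612)·(-255/112) + 53/108·99/848 = 1/12 ✓
b·A²c: 53/108·9/106 = 1/24 ✓; 4 stages ⇒ order 4.

4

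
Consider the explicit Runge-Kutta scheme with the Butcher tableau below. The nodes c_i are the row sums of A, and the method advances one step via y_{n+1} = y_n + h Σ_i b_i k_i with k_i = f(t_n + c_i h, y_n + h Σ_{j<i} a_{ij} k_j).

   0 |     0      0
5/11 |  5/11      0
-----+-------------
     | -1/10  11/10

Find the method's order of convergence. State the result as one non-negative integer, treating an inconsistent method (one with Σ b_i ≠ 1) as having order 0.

2

b = (-1/10, 11/10)
c = (0, 5/11)
Σ b_i: (-1/10)·1 + 11/10·1 = 1 ✓
b·c: 11/10·5/11 = 1/2 ✓; 2 stages ⇒ order 2.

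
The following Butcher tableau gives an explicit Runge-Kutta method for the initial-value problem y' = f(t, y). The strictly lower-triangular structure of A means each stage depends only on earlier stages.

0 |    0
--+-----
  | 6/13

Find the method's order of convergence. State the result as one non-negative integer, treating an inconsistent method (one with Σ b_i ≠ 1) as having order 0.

0

b = (6/13)
c = (0)
Σ b_i: 6/13·1 = 6/13 ≠ 1 ⇒ order 0.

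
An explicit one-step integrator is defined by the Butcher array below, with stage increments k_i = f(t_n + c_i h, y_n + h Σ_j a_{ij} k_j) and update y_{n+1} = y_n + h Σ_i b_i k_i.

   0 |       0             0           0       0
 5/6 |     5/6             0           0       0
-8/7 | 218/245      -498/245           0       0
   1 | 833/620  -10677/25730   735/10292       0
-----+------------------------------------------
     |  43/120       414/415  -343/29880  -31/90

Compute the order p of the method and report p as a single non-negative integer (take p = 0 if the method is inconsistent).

4

b = (43/120, 414/415, -343/29880, -31/90)
c = (0, 5/6, -8/7, 1)
Ac = (0, 0, -83/49, -53/124)
Σ b_i: 43/120·1 + 414/415·1 + (-343/29880)·1 + (-31/90)·1 = 1 ✓
b·c: 414/415·5/6 + (-343/29880)·(-8/7) + (-31/90)·1 = 1/2 ✓
b·c²: 414/415·25/36 + (-343/29880)·64/49 + (-31/90)·1 = 1/3 ✓
b·Ac: (-343/29880)·(-83/49) + (-31/90)·(-53/124) = 1/6 ✓
b·c³: 414/415·125/216 + (-343/29880)·(-512/343) + (-31/90)·1 = 1/4 ✓
b·(c∘Ac): (-343/29880)·664/343 + (-31/90)·(-53/124) = 1/8 ✓
b·Ac²: (-343/29880)·(-415/294) + (-31/90)·(-145/744) = 1/12 ✓
b·A²c: (-31/90)·(-15/124) = 1/24 ✓; 4 stages ⇒ order 4.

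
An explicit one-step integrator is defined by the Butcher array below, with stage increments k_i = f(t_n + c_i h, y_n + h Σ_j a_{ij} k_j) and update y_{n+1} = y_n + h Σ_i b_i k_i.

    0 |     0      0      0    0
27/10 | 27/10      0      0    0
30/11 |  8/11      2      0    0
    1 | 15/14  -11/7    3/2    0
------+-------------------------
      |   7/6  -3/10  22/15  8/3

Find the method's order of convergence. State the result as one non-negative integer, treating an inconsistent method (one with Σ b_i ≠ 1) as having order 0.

0

b = (7/6, -3/10, 22/15, 8/3)
c = (0, 27/10, 30/11, 1)
Ac = (0, 0, 27/5, -117/770)
Σ b_i: 7/6·1 + (-3/10)·1 + 22/15·1 + 8/3·1 = 5 ≠ 1 ⇒ order 0.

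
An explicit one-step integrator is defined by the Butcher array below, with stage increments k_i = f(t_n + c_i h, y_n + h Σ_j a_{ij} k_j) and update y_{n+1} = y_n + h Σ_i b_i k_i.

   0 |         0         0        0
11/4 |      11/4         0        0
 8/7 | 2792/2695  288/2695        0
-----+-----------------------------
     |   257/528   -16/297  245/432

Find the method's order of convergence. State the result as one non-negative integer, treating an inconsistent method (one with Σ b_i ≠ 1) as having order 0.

b = (257/528, -16/297, 245/432)
c = (0, 11/4, 8/7)
Ac = (0, 0, 72/245)
Σ b_i: 257/528·1 + (-16/297)·1 + 245/432·1 = 1 ✓
b·c: (-16/297)·11/4 + 245/432·8/7 = 1/2 ✓
b·c²: (-16/297)·121/16 + 245/432·64/49 = 1/3 ✓
b·Ac: 245/432·72/245 = 1/6 ✓; 3 stages ⇒ order 3.

3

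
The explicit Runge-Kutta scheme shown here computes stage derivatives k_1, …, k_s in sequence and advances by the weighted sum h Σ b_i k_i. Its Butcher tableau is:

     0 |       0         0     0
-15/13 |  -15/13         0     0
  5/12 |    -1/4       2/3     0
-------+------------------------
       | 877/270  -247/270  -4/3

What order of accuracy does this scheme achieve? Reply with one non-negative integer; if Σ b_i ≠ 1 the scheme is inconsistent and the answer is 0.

b = (877/270, -247/270, -4/3)
c = (0, -15/13, 5/12)
Ac = (0, 0, -10/13)
Σ b_i: 877/270·1 + (-247/270)·1 + (-4/3)·1 = 1 ✓
b·c: (-247/270)·(-15/13) + (-4/3)·5/12 = 1/2 ✓
b·c²: (-247/270)·225/169 + (-4/3)·25/144 = -2035/1404 ≠ 1/3 ⇒ order 2.
b·Ac: (-4/3)·(-10/13) = 40/39 ≠ 1/6

2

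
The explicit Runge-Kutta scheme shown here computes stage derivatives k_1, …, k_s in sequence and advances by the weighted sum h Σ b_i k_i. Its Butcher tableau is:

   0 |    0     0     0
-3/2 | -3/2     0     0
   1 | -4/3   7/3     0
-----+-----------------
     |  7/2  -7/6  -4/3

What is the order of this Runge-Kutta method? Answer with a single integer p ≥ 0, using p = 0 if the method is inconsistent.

1

b = (7/2, -7/6, -4/3)
c = (0, -3/2, 1)
Ac = (0, 0, -7/2)
Σ b_i: 7/2·1 + (-7/6)·1 + (-4/3)·1 = 1 ✓
b·c: (-7/6)·(-3/2) + (-4/3)·1 = 5/12 ≠ 1/2 ⇒ order 1.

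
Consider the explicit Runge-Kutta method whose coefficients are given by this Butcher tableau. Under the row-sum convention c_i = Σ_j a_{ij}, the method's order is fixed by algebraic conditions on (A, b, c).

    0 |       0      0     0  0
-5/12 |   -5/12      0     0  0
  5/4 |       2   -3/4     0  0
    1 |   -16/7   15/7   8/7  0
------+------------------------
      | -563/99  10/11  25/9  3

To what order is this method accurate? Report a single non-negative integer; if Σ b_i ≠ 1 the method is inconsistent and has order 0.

1

b = (-563/99, 10/11, 25/9, 3)
c = (0, -5/12, 5/4, 1)
Ac = (0, 0, 5/16, 15/28)
Σ b_i: (-563/99)·1 + 10/11·1 + 25/9·1 + 3·1 = 1 ✓
b·c: 10/11·(-5/12) + 25/9·5/4 + 3·1 = 2413/396 ≠ 1/2 ⇒ order 1.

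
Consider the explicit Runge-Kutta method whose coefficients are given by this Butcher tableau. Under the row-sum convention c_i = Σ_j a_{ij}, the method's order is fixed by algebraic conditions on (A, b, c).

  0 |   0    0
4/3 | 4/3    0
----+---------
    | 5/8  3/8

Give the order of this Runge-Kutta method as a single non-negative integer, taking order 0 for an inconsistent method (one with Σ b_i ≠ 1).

2

b = (5/8, 3/8)
c = (0, 4/3)
Σ b_i: 5/8·1 + 3/8·1 = 1 ✓
b·c: 3/8·4/3 = 1/2 ✓; 2 stages ⇒ order 2.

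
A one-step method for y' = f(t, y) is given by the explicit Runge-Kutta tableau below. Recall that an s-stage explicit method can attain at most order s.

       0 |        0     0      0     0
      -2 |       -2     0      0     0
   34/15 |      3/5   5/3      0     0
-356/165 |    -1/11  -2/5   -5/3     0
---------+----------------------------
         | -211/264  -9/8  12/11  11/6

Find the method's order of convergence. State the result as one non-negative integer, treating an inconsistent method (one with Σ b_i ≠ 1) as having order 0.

b = (-211/264, -9/8, 12/11, 11/6)
c = (0, -2, 34/15, -356/165)
Ac = (0, 0, -10/3, -134/45)
Σ b_i: (-211/264)·1 + (-9/8)·1 + 12/11·1 + 11/6·1 = 1 ✓
b·c: (-9/8)·(-2) + 12/11·34/15 + 11/6·(-356/165) = 1519/1980 ≠ 1/2 ⇒ order 1.

1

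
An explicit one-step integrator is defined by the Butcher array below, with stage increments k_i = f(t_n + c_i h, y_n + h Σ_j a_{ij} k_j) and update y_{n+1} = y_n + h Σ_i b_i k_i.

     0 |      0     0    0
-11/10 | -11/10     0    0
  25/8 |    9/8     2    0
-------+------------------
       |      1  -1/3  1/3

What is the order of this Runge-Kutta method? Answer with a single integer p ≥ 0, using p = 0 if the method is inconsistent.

b = (1, -1/3, 1/3)
c = (0, -11/10, 25/8)
Ac = (0, 0, -11/5)
Σ b_i: 1·1 + (-1/3)·1 + 1/3·1 = 1 ✓
b·c: (-1/3)·(-11/10) + 1/3·25/8 = 169/120 ≠ 1/2 ⇒ order 1.

1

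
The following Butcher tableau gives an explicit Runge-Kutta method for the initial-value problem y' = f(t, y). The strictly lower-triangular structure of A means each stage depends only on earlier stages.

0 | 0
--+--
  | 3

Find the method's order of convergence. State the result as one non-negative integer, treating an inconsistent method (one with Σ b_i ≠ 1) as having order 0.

b = (3)
c = (0)
Σ b_i: 3·1 = 3 ≠ 1 ⇒ order 0.

0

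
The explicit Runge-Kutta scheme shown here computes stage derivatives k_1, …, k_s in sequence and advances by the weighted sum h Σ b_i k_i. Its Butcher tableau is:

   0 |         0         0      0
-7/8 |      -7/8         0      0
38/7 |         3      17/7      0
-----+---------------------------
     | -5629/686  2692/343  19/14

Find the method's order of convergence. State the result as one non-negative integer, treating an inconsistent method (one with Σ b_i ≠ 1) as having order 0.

b = (-5629/686, 2692/343, 19/14)
c = (0, -7/8, 38/7)
Ac = (0, 0, -17/8)
Σ b_i: (-5629/686)·1 + 2692/343·1 + 19/14·1 = 1 ✓
b·c: 2692/343·(-7/8) + 19/14·38/7 = 1/2 ✓
b·c²: 2692/343·49/64 + 19/14·1444/49 = 252465/5488 ≠ 1/3 ⇒ order 2.
b·Ac: 19/14·(-17/8) = -323/112 ≠ 1/6

2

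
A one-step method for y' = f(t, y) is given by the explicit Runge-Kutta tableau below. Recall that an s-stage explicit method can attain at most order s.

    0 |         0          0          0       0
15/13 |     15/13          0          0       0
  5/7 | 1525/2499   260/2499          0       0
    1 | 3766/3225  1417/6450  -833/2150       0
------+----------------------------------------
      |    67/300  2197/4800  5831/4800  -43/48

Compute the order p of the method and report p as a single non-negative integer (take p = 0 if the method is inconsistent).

4

b = (67/300, 2197/4800, 5831/4800, -43/48)
c = (0, 15/13, 5/7, 1)
Ac = (0, 0, 100/833, -1/43)
Σ b_i: 67/300·1 + 2197/4800·1 + 5831/4800·1 + (-43/48)·1 = 1 ✓
b·c: 2197/4800·15/13 + 5831/4800·5/7 + (-43/48)·1 = 1/2 ✓
b·c²: 2197/4800·225/169 + 5831/4800·25/49 + (-43/48)·1 = 1/3 ✓
b·Ac: 5831/4800·100/833 + (-43/48)·(-1/43) = 1/6 ✓
b·c³: 2197/4800·3375/2197 + 5831/4800·125/343 + (-43/48)·1 = 1/4 ✓
b·(c∘Ac): 5831/4800·500/5831 + (-43/48)·(-1/43) = 1/8 ✓
b·Ac²: 5831/4800·1500/10829 + (-43/48)·53/559 = 1/12 ✓
b·A²c: (-43/48)·(-2/43) = 1/24 ✓; 4 stages ⇒ order 4.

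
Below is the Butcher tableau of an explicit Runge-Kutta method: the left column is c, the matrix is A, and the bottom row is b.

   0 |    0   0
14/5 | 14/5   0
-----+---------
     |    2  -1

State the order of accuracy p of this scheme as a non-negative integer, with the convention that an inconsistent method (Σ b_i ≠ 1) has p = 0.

1

b = (2, -1)
c = (0, 14/5)
Σ b_i: 2·1 + (-1)·1 = 1 ✓
b·c: (-1)·14/5 = -14/5 ≠ 1/2 ⇒ order 1.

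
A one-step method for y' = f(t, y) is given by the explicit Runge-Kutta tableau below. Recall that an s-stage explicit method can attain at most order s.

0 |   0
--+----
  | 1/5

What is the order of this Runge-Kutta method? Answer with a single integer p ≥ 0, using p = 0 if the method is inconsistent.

0

b = (1/5)
c = (0)
Σ b_i: 1/5·1 = 1/5 ≠ 1 ⇒ order 0.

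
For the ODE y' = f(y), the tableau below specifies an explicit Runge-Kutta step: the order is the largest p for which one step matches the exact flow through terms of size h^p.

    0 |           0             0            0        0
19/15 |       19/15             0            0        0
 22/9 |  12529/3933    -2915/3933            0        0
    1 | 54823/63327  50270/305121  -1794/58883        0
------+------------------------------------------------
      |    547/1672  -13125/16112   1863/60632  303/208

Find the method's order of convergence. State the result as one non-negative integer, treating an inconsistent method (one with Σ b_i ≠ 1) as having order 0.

4

b = (547/1672, -13125/16112, 1863/60632, 303/208)
c = (0, 19/15, 22/9, 1)
Ac = (0, 0, -583/621, 122/909)
Σ b_i: 547/1672·1 + (-13125/16112)·1 + 1863/60632·1 + 303/208·1 = 1 ✓
b·c: (-13125/16112)·19/15 + 1863/60632·22/9 + 303/208·1 = 1/2 ✓
b·c²: (-13125/16112)·361/225 + 1863/60632·484/81 + 303/208·1 = 1/3 ✓
b·Ac: 1863/60632·(-583/621) + 303/208·122/909 = 1/6 ✓
b·c³: (-13125/16112)·6859/3375 + 1863/60632·10648/729 + 303/208·1 = 1/4 ✓
b·(c∘Ac): 1863/60632·(-12826/5589) + 303/208·122/909 = 1/8 ✓
b·Ac²: 1863/60632·(-11077/9315) + 303/208·374/4545 = 1/12 ✓
b·A²c: 303/208·26/909 = 1/24 ✓; 4 stages ⇒ order 4.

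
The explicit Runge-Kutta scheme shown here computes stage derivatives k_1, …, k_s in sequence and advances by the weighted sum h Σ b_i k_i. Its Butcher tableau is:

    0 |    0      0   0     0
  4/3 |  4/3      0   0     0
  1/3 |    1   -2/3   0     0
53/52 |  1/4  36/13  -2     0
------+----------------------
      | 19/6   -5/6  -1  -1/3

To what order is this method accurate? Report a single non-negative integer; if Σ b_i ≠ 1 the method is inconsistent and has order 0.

1

b = (19/6, -5/6, -1, -1/3)
c = (0, 4/3, 1/3, 53/52)
Ac = (0, 0, -8/9, 118/39)
Σ b_i: 19/6·1 + (-5/6)·1 + (-1)·1 + (-1/3)·1 = 1 ✓
b·c: (-5/6)·4/3 + (-1)·1/3 + (-1/3)·53/52 = -835/468 ≠ 1/2 ⇒ order 1.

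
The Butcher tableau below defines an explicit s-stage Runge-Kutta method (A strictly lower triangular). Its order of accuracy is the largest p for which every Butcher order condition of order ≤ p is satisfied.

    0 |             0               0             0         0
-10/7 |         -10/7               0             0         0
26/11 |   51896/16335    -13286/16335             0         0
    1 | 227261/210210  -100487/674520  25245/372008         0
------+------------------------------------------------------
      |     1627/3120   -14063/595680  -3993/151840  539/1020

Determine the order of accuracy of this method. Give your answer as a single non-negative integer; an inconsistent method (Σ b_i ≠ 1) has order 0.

b = (1627/3120, -14063/595680, -3993/151840, 539/1020)
c = (0, -10/7, 26/11, 1)
Ac = (0, 0, 3796/3267, 1207/3234)
Σ b_i: 1627/3120·1 + (-14063/595680)·1 + (-3993/151840)·1 + 539/1020·1 = 1 ✓
b·c: (-14063/595680)·(-10/7) + (-3993/151840)·26/11 + 539/1020·1 = 1/2 ✓
b·c²: (-14063/595680)·100/49 + (-3993/151840)·676/121 + 539/1020·1 = 1/3 ✓
b·Ac: (-3993/151840)·3796/3267 + 539/1020·1207/3234 = 1/6 ✓
b·c³: (-14063/595680)·(-1000/343) + (-3993/151840)·17576/1331 + 539/1020·1 = 1/4 ✓
b·(c∘Ac): (-3993/151840)·98696/35937 + 539/1020·1207/3234 = 1/8 ✓
b·Ac²: (-3993/151840)·(-37960/22869) + 539/1020·850/11319 = 1/12 ✓
b·A²c: 539/1020·85/1078 = 1/24 ✓; 4 stages ⇒ order 4.

4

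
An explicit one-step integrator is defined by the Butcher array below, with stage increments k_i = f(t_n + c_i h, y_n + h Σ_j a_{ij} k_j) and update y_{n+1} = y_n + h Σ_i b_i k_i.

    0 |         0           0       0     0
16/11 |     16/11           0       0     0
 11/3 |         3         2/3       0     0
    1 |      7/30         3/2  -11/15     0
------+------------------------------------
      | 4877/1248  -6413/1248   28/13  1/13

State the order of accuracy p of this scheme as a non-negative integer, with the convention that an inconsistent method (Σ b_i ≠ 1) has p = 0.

b = (4877/1248, -6413/1248, 28/13, 1/13)
c = (0, 16/11, 11/3, 1)
Ac = (0, 0, 32/33, -251/495)
Σ b_i: 4877/1248·1 + (-6413/1248)·1 + 28/13·1 + 1/13·1 = 1 ✓
b·c: (-6413/1248)·16/11 + 28/13·11/3 + 1/13·1 = 1/2 ✓
b·c²: (-6413/1248)·256/121 + 28/13·121/9 + 1/13·1 = 2125/117 ≠ 1/3 ⇒ order 2.
b·Ac: 28/13·32/33 + 1/13·(-251/495) = 1199/585 ≠ 1/6

2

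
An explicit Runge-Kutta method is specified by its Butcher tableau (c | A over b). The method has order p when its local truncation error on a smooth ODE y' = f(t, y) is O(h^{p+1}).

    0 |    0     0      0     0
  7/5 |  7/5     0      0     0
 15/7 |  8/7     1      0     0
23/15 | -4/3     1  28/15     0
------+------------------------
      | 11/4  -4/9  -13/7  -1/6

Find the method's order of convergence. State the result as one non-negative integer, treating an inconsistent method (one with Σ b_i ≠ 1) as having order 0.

0

b = (11/4, -4/9, -13/7, -1/6)
c = (0, 7/5, 15/7, 23/15)
Ac = (0, 0, 7/5, 27/5)
Σ b_i: 11/4·1 + (-4/9)·1 + (-13/7)·1 + (-1/6)·1 = 71/252 ≠ 1 ⇒ order 0.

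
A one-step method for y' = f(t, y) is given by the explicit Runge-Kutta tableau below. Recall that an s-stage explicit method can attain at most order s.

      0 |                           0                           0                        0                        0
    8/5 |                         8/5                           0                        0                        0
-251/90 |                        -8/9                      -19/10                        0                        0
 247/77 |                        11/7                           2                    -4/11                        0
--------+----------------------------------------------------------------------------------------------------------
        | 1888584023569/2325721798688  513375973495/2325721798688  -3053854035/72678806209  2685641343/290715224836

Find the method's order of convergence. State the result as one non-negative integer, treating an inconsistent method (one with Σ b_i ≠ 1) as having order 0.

3

b = (1888584023569/2325721798688, 513375973495/2325721798688, -3053854035/72678806209, 2685641343/290715224836)
c = (0, 8/5, -251/90, 247/77)
Ac = (0, 0, -76/25, 2086/495)
Σ b_i: 1888584023569/2325721798688·1 + 513375973495/2325721798688·1 + (-3053854035/72678806209)·1 + 2685641343/290715224836·1 = 1 ✓
b·c: 513375973495/2325721798688·8/5 + (-3053854035/72678806209)·(-251/90) + 2685641343/290715224836·247/77 = 1/2 ✓
b·c²: 513375973495/2325721798688·64/25 + (-3053854035/72678806209)·63001/8100 + 2685641343/290715224836·61009/5929 = 1/3 ✓
b·Ac: (-3053854035/72678806209)·(-76/25) + 2685641343/290715224836·2086/495 = 1/6 ✓
b·c³: 513375973495/2325721798688·512/125 + (-3053854035/72678806209)·(-15813251/729000) + 2685641343/290715224836·15069223/456533 = 12816394901007749/6043969524340440 ≠ 1/4 ⇒ order 3.
b·(c∘Ac): (-3053854035/72678806209)·9538/1125 + 2685641343/290715224836·73606/5445 = -2522260170529/10901820931350 ≠ 1/8
b·Ac²: (-3053854035/72678806209)·(-608/125) + 2685641343/290715224836·51047/22275 = 8852003179237/39246555352860 ≠ 1/12
b·A²c: 2685641343/290715224836·304/275 = 18555340188/1816970155225 ≠ 1/24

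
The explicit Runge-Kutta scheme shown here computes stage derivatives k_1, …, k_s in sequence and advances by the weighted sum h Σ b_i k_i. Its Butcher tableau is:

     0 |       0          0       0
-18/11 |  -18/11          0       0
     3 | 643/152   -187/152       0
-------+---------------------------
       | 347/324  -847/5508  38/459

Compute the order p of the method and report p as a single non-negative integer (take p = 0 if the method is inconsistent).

3

b = (347/324, -847/5508, 38/459)
c = (0, -18/11, 3)
Ac = (0, 0, 153/76)
Σ b_i: 347/324·1 + (-847/5508)·1 + 38/459·1 = 1 ✓
b·c: (-847/5508)·(-18/11) + 38/459·3 = 1/2 ✓
b·c²: (-847/5508)·324/121 + 38/459·9 = 1/3 ✓
b·Ac: 38/459·153/76 = 1/6 ✓; 3 stages ⇒ order 3.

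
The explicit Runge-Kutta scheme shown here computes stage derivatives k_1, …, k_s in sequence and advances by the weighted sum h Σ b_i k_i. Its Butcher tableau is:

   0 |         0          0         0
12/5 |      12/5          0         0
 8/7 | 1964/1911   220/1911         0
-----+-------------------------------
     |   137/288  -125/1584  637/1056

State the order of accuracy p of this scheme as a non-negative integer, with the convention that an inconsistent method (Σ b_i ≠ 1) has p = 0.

3

b = (137/288, -125/1584, 637/1056)
c = (0, 12/5, 8/7)
Ac = (0, 0, 176/637)
Σ b_i: 137/288·1 + (-125/1584)·1 + 637/1056·1 = 1 ✓
b·c: (-125/1584)·12/5 + 637/1056·8/7 = 1/2 ✓
b·c²: (-125/1584)·144/25 + 637/1056·64/49 = 1/3 ✓
b·Ac: 637/1056·176/637 = 1/6 ✓; 3 stages ⇒ order 3.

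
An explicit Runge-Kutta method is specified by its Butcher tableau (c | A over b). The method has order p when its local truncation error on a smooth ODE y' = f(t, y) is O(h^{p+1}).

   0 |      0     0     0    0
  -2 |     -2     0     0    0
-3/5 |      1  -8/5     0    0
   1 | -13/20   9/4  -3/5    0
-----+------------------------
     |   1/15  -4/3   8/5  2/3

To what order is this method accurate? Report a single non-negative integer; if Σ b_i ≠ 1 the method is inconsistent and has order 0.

1

b = (1/15, -4/3, 8/5, 2/3)
c = (0, -2, -3/5, 1)
Ac = (0, 0, 16/5, -207/50)
Σ b_i: 1/15·1 + (-4/3)·1 + 8/5·1 + 2/3·1 = 1 ✓
b·c: (-4/3)·(-2) + 8/5·(-3/5) + 2/3·1 = 178/75 ≠ 1/2 ⇒ order 1.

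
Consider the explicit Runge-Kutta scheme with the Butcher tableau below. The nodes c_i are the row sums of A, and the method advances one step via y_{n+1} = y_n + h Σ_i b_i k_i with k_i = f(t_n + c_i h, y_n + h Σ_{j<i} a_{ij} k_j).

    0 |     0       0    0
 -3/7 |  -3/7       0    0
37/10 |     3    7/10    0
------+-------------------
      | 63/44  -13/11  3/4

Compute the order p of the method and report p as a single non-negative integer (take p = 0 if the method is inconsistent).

1

b = (63/44, -13/11, 3/4)
c = (0, -3/7, 37/10)
Ac = (0, 0, -3/10)
Σ b_i: 63/44·1 + (-13/11)·1 + 3/4·1 = 1 ✓
b·c: (-13/11)·(-3/7) + 3/4·37/10 = 10107/3080 ≠ 1/2 ⇒ order 1.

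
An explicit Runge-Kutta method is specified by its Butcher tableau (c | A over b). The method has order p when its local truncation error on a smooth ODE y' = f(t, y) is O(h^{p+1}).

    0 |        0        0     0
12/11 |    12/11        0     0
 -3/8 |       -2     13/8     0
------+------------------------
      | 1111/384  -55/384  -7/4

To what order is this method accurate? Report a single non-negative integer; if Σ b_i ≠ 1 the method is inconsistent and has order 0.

2

b = (1111/384, -55/384, -7/4)
c = (0, 12/11, -3/8)
Ac = (0, 0, 39/22)
Σ b_i: 1111/384·1 + (-55/384)·1 + (-7/4)·1 = 1 ✓
b·c: (-55/384)·12/11 + (-7/4)·(-3/8) = 1/2 ✓
b·c²: (-55/384)·144/121 + (-7/4)·9/64 = -1173/2816 ≠ 1/3 ⇒ order 2.
b·Ac: (-7/4)·39/22 = -273/88 ≠ 1/6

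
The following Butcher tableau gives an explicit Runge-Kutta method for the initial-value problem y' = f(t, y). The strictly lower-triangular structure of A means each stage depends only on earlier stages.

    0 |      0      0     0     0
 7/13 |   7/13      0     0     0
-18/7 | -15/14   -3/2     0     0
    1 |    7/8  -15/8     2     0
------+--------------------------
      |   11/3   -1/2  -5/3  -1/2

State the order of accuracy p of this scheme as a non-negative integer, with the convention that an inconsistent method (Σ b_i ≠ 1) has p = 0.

1

b = (11/3, -1/2, -5/3, -1/2)
c = (0, 7/13, -18/7, 1)
Ac = (0, 0, -21/26, -4479/728)
Σ b_i: 11/3·1 + (-1/2)·1 + (-5/3)·1 + (-1/2)·1 = 1 ✓
b·c: (-1/2)·7/13 + (-5/3)·(-18/7) + (-1/2)·1 = 320/91 ≠ 1/2 ⇒ order 1.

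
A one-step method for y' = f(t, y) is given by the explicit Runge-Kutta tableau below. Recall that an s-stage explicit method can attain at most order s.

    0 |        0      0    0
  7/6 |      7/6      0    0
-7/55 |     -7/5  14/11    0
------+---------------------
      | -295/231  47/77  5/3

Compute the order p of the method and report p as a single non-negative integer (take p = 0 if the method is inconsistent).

b = (-295/231, 47/77, 5/3)
c = (0, 7/6, -7/55)
Ac = (0, 0, 49/33)
Σ b_i: (-295/231)·1 + 47/77·1 + 5/3·1 = 1 ✓
b·c: 47/77·7/6 + 5/3·(-7/55) = 1/2 ✓
b·c²: 47/77·49/36 + 5/3·49/3025 = 18683/21780 ≠ 1/3 ⇒ order 2.
b·Ac: 5/3·49/33 = 245/99 ≠ 1/6

2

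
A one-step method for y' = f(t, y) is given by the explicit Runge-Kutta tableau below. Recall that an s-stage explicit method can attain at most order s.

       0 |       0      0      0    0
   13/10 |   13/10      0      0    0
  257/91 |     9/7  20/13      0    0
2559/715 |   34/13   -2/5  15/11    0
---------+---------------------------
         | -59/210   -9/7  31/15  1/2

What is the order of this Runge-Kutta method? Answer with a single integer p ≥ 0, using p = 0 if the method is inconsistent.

b = (-59/210, -9/7, 31/15, 1/2)
c = (0, 13/10, 257/91, 2559/715)
Ac = (0, 0, 2, 83362/25025)
Σ b_i: (-59/210)·1 + (-9/7)·1 + 31/15·1 + 1/2·1 = 1 ✓
b·c: (-9/7)·13/10 + 31/15·257/91 + 1/2·2559/715 = 17882/3003 ≠ 1/2 ⇒ order 1.

1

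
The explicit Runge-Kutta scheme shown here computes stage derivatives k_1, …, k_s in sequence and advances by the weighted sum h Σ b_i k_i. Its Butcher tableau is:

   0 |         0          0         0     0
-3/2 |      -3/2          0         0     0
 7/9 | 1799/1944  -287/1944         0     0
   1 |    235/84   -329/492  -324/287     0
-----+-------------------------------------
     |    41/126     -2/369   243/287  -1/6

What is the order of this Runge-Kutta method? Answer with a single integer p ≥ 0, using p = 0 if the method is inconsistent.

4

b = (41/126, -2/369, 243/287, -1/6)
c = (0, -3/2, 7/9, 1)
Ac = (0, 0, 287/1296, 1/8)
Σ b_i: 41/126·1 + (-2/369)·1 + 243/287·1 + (-1/6)·1 = 1 ✓
b·c: (-2/369)·(-3/2) + 243/287·7/9 + (-1/6)·1 = 1/2 ✓
b·c²: (-2/369)·9/4 + 243/287·49/81 + (-1/6)·1 = 1/3 ✓
b·Ac: 243/287·287/1296 + (-1/6)·1/8 = 1/6 ✓
b·c³: (-2/369)·(-27/8) + 243/287·343/729 + (-1/6)·1 = 1/4 ✓
b·(c∘Ac): 243/287·2009/11664 + (-1/6)·1/8 = 1/8 ✓
b·Ac²: 243/287·(-287/864) + (-1/6)·(-35/16) = 1/12 ✓
b·A²c: (-1/6)·(-1/4) = 1/24 ✓; 4 stages ⇒ order 4.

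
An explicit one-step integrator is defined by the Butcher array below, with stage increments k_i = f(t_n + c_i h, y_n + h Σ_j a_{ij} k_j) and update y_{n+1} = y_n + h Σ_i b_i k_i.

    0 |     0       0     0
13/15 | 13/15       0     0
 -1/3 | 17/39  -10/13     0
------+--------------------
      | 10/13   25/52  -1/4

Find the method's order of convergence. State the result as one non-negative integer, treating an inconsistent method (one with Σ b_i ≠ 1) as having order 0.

b = (10/13, 25/52, -1/4)
c = (0, 13/15, -1/3)
Ac = (0, 0, -2/3)
Σ b_i: 10/13·1 + 25/52·1 + (-1/4)·1 = 1 ✓
b·c: 25/52·13/15 + (-1/4)·(-1/3) = 1/2 ✓
b·c²: 25/52·169/225 + (-1/4)·1/9 = 1/3 ✓
b·Ac: (-1/4)·(-2/3) = 1/6 ✓; 3 stages ⇒ order 3.

3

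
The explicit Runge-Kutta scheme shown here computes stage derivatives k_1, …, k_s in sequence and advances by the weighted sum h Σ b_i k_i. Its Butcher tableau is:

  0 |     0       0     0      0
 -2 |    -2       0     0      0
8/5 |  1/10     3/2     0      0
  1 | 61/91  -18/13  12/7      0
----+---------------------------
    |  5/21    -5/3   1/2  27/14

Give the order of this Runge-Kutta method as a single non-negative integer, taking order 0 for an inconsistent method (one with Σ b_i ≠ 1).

b = (5/21, -5/3, 1/2, 27/14)
c = (0, -2, 8/5, 1)
Ac = (0, 0, -3, 2508/455)
Σ b_i: 5/21·1 + (-5/3)·1 + 1/2·1 + 27/14·1 = 1 ✓
b·c: (-5/3)·(-2) + 1/2·8/5 + 27/14·1 = 1273/210 ≠ 1/2 ⇒ order 1.

1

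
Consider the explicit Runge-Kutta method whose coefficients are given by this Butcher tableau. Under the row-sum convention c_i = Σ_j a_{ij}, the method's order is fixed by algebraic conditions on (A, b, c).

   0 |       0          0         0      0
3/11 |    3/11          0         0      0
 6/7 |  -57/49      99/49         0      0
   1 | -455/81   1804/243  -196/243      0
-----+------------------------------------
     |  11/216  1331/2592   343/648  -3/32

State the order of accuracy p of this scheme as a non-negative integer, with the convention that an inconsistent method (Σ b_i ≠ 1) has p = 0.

4

b = (11/216, 1331/2592, 343/648, -3/32)
c = (0, 3/11, 6/7, 1)
Ac = (0, 0, 27/49, 4/3)
Σ b_i: 11/216·1 + 1331/2592·1 + 343/648·1 + (-3/32)·1 = 1 ✓
b·c: 1331/2592·3/11 + 343/648·6/7 + (-3/32)·1 = 1/2 ✓
b·c²: 1331/2592·9/121 + 343/648·36/49 + (-3/32)·1 = 1/3 ✓
b·Ac: 343/648·27/49 + (-3/32)·4/3 = 1/6 ✓
b·c³: 1331/2592·27/1331 + 343/648·216/343 + (-3/32)·1 = 1/4 ✓
b·(c∘Ac): 343/648·162/343 + (-3/32)·4/3 = 1/8 ✓
b·Ac²: 343/648·81/539 + (-3/32)·(-4/99) = 1/12 ✓
b·A²c: (-3/32)·(-4/9) = 1/24 ✓; 4 stages ⇒ order 4.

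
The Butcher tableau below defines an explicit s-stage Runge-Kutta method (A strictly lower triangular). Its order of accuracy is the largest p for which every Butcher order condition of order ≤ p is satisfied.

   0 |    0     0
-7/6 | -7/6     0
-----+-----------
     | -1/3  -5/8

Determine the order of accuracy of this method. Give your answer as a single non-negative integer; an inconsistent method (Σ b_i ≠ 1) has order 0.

b = (-1/3, -5/8)
c = (0, -7/6)
Σ b_i: (-1/3)·1 + (-5/8)·1 = -23/24 ≠ 1 ⇒ order 0.

0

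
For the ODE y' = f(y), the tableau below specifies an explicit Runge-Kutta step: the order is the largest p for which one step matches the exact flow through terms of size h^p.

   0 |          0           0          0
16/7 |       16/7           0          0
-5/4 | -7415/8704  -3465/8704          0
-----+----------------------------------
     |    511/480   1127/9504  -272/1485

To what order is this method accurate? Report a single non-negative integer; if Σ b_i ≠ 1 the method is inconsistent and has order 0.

b = (511/480, 1127/9504, -272/1485)
c = (0, 16/7, -5/4)
Ac = (0, 0, -495/544)
Σ b_i: 511/480·1 + 1127/9504·1 + (-272/1485)·1 = 1 ✓
b·c: 1127/9504·16/7 + (-272/1485)·(-5/4) = 1/2 ✓
b·c²: 1127/9504·256/49 + (-272/1485)·25/16 = 1/3 ✓
b·Ac: (-272/1485)·(-495/544) = 1/6 ✓; 3 stages ⇒ order 3.

3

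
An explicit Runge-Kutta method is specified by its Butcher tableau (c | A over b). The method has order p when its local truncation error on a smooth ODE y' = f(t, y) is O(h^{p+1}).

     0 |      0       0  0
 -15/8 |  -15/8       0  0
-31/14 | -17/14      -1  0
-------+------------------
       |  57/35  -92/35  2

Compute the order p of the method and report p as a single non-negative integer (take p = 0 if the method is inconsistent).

2

b = (57/35, -92/35, 2)
c = (0, -15/8, -31/14)
Ac = (0, 0, 15/8)
Σ b_i: 57/35·1 + (-92/35)·1 + 2·1 = 1 ✓
b·c: (-92/35)·(-15/8) + 2·(-31/14) = 1/2 ✓
b·c²: (-92/35)·225/64 + 2·961/196 = 443/784 ≠ 1/3 ⇒ order 2.
b·Ac: 2·15/8 = 15/4 ≠ 1/6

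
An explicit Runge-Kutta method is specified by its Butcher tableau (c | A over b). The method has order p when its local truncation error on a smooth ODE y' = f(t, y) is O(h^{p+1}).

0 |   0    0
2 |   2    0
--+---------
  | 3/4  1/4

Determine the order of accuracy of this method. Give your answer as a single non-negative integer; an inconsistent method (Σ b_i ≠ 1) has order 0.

2

b = (3/4, 1/4)
c = (0, 2)
Σ b_i: 3/4·1 + 1/4·1 = 1 ✓
b·c: 1/4·2 = 1/2 ✓; 2 stages ⇒ order 2.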